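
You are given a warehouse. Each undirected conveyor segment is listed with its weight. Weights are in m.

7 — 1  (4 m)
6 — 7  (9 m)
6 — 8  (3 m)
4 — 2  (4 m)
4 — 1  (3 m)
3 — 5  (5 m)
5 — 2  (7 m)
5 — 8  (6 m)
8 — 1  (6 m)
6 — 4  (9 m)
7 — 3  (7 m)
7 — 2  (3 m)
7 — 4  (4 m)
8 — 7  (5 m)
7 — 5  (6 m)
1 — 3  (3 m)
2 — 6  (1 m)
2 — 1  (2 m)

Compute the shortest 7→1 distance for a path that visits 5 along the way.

14 m

Shortest 7→5: 7–5 = 6
Shortest 5→1: 5–3–1 = 8
Total via 5: 6 + 8 = 14 m.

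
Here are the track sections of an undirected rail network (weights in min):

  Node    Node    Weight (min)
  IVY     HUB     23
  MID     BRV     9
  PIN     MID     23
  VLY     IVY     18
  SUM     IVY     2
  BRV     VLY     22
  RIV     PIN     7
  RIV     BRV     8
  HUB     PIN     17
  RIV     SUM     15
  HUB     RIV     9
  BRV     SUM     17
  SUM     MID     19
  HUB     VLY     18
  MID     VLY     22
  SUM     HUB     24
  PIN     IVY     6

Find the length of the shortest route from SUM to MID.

19 min

Compare a few routes:
SUM–MID: 19 = 19
SUM–BRV–MID: 17+9 = 26
The minimum is 19 min via SUM–MID.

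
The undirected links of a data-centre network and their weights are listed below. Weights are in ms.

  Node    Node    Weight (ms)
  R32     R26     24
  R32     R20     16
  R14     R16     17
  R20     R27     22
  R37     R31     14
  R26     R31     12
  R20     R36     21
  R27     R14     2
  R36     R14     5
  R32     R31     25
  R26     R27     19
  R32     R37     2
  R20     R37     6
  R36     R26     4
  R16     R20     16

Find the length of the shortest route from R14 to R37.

30 ms

Candidate routes:
R14 - R36 - R26 - R31 - R37: 5+4+12+14 = 35
R14 - R36 - R20 - R37: 5+21+6 = 32
R14 - R27 - R20 - R37: 2+22+6 = 30
R14 - R36 - R26 - R32 - R37: 5+4+24+2 = 35
Cheapest is R14 - R27 - R20 - R37 at 30 ms.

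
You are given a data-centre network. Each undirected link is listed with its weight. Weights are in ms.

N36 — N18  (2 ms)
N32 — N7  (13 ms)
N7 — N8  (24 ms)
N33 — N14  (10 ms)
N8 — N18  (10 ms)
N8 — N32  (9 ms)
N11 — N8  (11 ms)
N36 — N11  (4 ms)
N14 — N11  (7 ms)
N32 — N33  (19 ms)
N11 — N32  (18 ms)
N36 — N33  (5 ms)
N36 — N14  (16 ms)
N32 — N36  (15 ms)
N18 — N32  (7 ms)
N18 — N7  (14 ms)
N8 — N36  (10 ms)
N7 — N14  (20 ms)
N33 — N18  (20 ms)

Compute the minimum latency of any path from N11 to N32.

13 ms

Shortest distances from N11:
N11: 0
N36: 4  (via N11)
N18: 6  (via N36)
N14: 7  (via N11)
N33: 9  (via N36)
N8: 11  (via N11)
N32: 13  (via N18)
Shortest route: N11 → N36 → N18 → N32 = 13 ms.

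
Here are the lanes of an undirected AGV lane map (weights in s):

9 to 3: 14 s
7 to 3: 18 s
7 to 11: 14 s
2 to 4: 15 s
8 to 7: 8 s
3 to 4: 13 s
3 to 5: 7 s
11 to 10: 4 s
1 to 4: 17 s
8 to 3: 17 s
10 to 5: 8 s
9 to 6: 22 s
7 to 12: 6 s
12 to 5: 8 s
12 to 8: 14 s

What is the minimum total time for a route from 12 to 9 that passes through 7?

Shortest 12→7: 12 → 7 = 6
Best 7 to 9: 7 → 3 → 9 costing 32
Total via 7: 6 + 32 = 38 s.

38 s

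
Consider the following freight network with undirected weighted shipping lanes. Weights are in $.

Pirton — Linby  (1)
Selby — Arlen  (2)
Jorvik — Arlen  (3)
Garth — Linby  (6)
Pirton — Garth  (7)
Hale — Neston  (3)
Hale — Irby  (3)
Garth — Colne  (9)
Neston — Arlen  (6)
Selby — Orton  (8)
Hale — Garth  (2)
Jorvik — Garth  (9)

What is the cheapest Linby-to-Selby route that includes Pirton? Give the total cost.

$21

Best Linby to Pirton: Linby–Pirton costing 1
Best Pirton to Selby: Pirton–Garth–Hale–Neston–Arlen–Selby costing 20
Total via Pirton: 1 + 20 = $21.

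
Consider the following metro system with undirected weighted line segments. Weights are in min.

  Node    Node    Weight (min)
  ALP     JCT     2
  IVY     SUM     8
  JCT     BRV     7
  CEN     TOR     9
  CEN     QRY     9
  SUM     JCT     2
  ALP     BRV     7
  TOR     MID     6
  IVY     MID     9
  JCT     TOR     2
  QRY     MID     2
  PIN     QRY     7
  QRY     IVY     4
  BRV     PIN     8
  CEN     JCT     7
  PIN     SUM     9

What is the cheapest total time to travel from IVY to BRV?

17 min

Settle nodes by increasing distance from IVY:
IVY: 0
QRY: 4  (via IVY)
MID: 6  (via QRY)
SUM: 8  (via IVY)
JCT: 10  (via SUM)
PIN: 11  (via QRY)
TOR: 12  (via MID)
ALP: 12  (via JCT)
CEN: 13  (via QRY)
BRV: 17  (via JCT)
Shortest route: IVY → SUM → JCT → BRV = 17 min.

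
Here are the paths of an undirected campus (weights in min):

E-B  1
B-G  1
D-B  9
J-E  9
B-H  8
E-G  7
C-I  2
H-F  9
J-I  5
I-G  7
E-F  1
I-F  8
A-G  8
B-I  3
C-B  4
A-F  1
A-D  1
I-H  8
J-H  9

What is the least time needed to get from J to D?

12 min

Enumerating some paths:
J - I - C - B - E - F - A - D: 5+2+4+1+1+1+1 = 15
J - E - F - A - D: 9+1+1+1 = 12
J - I - F - A - D: 5+8+1+1 = 15
Cheapest is J - E - F - A - D at 12 min.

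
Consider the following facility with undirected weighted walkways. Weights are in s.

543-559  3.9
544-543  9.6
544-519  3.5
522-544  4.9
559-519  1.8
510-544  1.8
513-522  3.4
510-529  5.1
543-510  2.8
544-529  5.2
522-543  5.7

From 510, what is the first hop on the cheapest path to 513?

Enumerating some paths:
510 → 529 → 544 → 522 → 513: 5.1+5.2+4.9+3.4 = 18.6
510 → 544 → 522 → 513: 1.8+4.9+3.4 = 10.1
510 → 543 → 522 → 513: 2.8+5.7+3.4 = 11.9
The minimum is 10.1 s via 510 → 544 → 522 → 513.
So from 510 the first move is to 544.

544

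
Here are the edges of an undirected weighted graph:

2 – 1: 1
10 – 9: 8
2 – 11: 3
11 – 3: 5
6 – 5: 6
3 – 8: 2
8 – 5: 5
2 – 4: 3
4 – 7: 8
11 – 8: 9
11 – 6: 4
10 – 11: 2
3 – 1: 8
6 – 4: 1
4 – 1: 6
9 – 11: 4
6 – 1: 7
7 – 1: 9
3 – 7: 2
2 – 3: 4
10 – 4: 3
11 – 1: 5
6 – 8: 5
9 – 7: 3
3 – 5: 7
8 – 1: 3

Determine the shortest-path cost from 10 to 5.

Compare a few routes:
10 - 4 - 6 - 5: 3+1+6 = 10
10 - 11 - 6 - 5: 2+4+6 = 12
The minimum is 10 via 10 - 4 - 6 - 5.

10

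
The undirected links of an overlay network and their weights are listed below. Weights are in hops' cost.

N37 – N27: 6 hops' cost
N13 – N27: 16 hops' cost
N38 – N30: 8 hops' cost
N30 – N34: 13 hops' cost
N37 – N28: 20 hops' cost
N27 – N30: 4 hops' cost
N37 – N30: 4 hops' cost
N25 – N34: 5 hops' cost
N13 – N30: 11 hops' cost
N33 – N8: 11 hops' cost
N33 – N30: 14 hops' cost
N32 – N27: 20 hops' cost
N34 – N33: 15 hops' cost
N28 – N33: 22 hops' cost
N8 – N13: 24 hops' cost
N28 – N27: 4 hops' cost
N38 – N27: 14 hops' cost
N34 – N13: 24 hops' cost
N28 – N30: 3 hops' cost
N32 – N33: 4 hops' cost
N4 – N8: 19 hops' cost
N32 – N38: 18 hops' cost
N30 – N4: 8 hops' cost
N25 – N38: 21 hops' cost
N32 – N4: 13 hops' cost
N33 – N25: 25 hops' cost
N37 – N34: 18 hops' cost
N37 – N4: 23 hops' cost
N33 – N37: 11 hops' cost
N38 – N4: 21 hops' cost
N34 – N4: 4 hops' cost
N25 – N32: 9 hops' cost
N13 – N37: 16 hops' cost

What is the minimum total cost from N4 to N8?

Compare a few routes:
N4 - N32 - N33 - N8: 13+4+11 = 28
N4 - N8: 19 = 19
Cheapest is N4 - N8 at 19 hops' cost.

19 hops' cost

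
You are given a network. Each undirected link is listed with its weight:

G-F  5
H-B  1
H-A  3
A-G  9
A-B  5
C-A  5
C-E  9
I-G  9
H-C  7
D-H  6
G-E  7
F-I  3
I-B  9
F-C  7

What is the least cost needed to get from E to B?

17

Candidate routes:
E - C - A - B: 9+5+5 = 19
E - C - H - B: 9+7+1 = 17
E - C - A - H - B: 9+5+3+1 = 18
The minimum is 17 via E - C - H - B.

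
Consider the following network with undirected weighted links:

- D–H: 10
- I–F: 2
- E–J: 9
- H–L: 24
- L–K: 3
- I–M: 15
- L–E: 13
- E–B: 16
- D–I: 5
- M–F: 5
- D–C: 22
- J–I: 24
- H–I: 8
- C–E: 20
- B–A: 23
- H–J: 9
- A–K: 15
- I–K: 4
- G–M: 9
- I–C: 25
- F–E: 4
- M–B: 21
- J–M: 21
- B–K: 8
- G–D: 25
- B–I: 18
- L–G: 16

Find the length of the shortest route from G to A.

34

Settle nodes by increasing distance from G:
G: 0
M: 9  (via G)
F: 14  (via M)
I: 16  (via F)
L: 16  (via G)
E: 18  (via F)
K: 19  (via L)
D: 21  (via I)
H: 24  (via I)
B: 27  (via K)
J: 27  (via E)
A: 34  (via K)
Shortest route: G–L–K–A = 34.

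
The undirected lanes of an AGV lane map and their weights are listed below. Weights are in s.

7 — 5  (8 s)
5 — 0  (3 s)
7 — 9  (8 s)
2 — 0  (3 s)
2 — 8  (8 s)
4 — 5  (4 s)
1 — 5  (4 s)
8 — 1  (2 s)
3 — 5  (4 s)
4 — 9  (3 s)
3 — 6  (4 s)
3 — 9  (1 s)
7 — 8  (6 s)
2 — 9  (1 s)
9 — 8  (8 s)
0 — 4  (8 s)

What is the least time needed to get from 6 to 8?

Running Dijkstra from 6:
6: 0
3: 4  (via 6)
9: 5  (via 3)
2: 6  (via 9)
4: 8  (via 9)
5: 8  (via 3)
0: 9  (via 2)
1: 12  (via 5)
7: 13  (via 9)
8: 13  (via 9)
Shortest route: 6 → 3 → 9 → 8 = 13 s.

13 s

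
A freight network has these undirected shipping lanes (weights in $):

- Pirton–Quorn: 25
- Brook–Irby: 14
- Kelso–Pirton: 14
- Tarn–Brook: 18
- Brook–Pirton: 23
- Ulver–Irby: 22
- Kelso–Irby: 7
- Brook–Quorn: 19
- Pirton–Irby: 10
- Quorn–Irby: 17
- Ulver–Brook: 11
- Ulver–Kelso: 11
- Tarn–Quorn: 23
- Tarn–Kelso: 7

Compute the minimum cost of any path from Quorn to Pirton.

Shortest distances from Quorn:
Quorn: 0
Irby: 17  (via Quorn)
Brook: 19  (via Quorn)
Tarn: 23  (via Quorn)
Kelso: 24  (via Irby)
Pirton: 25  (via Quorn)
Shortest route: Quorn–Pirton = $25.

$25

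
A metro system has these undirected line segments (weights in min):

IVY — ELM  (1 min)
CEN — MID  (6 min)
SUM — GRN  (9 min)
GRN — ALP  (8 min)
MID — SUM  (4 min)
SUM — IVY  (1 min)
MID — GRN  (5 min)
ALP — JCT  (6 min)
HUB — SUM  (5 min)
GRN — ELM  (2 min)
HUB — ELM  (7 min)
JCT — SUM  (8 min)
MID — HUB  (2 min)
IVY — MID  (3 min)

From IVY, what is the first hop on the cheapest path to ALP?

ELM

Enumerating some paths:
IVY → SUM → GRN → ALP: 1+9+8 = 18
IVY → ELM → GRN → ALP: 1+2+8 = 11
IVY → MID → GRN → ALP: 3+5+8 = 16
IVY → SUM → JCT → ALP: 1+8+6 = 15
Cheapest is IVY → ELM → GRN → ALP at 11 min.
So from IVY the first move is to ELM.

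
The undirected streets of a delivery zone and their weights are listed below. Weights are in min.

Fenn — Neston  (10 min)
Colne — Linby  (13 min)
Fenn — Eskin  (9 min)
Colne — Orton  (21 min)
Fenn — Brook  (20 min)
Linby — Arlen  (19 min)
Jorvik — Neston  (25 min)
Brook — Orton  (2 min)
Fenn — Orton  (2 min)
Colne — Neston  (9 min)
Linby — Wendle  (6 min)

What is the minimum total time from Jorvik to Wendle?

53 min

Shortest distances from Jorvik:
Jorvik: 0
Neston: 25  (via Jorvik)
Colne: 34  (via Neston)
Fenn: 35  (via Neston)
Orton: 37  (via Fenn)
Brook: 39  (via Orton)
Eskin: 44  (via Fenn)
Linby: 47  (via Colne)
Wendle: 53  (via Linby)
Shortest route: Jorvik–Neston–Colne–Linby–Wendle = 53 min.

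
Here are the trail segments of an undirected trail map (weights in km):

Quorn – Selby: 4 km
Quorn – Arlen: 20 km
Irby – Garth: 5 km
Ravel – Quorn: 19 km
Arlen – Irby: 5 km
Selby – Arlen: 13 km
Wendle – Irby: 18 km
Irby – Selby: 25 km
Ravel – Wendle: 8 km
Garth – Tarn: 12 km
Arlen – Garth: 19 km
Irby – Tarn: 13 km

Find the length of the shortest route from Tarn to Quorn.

35 km

Candidate routes:
Tarn - Irby - Arlen - Quorn: 13+5+20 = 38
Tarn - Irby - Arlen - Selby - Quorn: 13+5+13+4 = 35
Cheapest is Tarn - Irby - Arlen - Selby - Quorn at 35 km.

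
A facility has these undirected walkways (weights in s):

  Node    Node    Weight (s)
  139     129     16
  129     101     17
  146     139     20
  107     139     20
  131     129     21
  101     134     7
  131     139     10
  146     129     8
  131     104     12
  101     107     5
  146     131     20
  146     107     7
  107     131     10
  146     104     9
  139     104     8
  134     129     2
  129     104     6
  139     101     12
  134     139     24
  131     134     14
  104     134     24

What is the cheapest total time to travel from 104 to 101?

Running Dijkstra from 104:
104: 0
129: 6  (via 104)
134: 8  (via 129)
139: 8  (via 104)
146: 9  (via 104)
131: 12  (via 104)
101: 15  (via 134)
Shortest route: 104 → 129 → 134 → 101 = 15 s.

15 s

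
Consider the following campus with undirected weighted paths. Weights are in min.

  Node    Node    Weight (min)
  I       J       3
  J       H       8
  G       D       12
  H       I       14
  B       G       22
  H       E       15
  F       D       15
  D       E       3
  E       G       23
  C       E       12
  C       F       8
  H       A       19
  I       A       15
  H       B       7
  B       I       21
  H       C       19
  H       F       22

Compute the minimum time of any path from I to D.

Settle nodes by increasing distance from I:
I: 0
J: 3  (via I)
H: 11  (via J)
A: 15  (via I)
B: 18  (via H)
E: 26  (via H)
D: 29  (via E)
Shortest route: I → J → H → E → D = 29 min.

29 min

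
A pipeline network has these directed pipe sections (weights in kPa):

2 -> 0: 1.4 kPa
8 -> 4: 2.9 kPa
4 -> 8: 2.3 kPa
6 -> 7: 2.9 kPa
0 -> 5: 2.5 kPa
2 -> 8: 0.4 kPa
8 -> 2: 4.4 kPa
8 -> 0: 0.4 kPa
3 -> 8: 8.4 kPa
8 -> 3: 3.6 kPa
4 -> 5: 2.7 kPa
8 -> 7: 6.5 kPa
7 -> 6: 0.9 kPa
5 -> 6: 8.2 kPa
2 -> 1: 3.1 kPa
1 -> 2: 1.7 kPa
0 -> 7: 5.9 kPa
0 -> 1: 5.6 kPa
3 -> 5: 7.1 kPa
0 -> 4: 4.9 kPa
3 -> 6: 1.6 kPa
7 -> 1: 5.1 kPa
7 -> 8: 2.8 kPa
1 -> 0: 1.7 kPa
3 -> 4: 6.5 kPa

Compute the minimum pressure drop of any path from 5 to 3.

17.5 kPa

Settle nodes by increasing distance from 5:
5: 0
6: 8.2  (via 5)
7: 11.1  (via 6)
8: 13.9  (via 7)
0: 14.3  (via 8)
1: 16.2  (via 7)
4: 16.8  (via 8)
3: 17.5  (via 8)
Shortest route: 5–6–7–8–3 = 17.5 kPa.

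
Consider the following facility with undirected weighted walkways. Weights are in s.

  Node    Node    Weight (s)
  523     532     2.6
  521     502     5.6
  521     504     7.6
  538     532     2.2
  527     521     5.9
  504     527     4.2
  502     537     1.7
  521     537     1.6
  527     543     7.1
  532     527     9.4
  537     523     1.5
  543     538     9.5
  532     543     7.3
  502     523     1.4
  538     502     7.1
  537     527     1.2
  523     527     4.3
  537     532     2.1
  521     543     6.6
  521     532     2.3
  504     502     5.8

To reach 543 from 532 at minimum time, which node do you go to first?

Enumerating some paths:
532 → 543: 7.3 = 7.3
532 → 521 → 543: 2.3+6.6 = 8.9
532 → 537 → 521 → 543: 2.1+1.6+6.6 = 10.3
Cheapest is 532 → 543 at 7.3 s.
So from 532 the first move is to 543.

543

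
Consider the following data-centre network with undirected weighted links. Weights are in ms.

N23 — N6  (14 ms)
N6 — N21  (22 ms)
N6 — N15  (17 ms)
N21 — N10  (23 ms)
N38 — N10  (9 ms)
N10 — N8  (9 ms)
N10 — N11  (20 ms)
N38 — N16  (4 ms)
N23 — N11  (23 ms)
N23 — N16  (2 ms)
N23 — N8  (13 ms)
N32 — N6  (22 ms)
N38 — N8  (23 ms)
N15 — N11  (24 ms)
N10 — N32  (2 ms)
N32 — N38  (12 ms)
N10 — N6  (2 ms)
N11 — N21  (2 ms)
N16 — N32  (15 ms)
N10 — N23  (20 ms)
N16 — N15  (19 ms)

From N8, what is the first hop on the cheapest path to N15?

N10

Candidate routes:
N8 - N23 - N16 - N15: 13+2+19 = 34
N8 - N10 - N6 - N15: 9+2+17 = 28
N8 - N10 - N38 - N16 - N15: 9+9+4+19 = 41
The minimum is 28 ms via N8 - N10 - N6 - N15.
So from N8 the first move is to N10.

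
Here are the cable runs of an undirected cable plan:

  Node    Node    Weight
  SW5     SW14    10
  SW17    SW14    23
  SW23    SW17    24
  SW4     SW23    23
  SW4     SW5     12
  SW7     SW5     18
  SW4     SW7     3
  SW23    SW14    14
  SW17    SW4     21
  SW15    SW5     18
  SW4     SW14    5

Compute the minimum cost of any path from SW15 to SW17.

Settle nodes by increasing distance from SW15:
SW15: 0
SW5: 18  (via SW15)
SW14: 28  (via SW5)
SW4: 30  (via SW5)
SW7: 33  (via SW4)
SW23: 42  (via SW14)
SW17: 51  (via SW14)
Shortest route: SW15–SW5–SW14–SW17 = 51.

51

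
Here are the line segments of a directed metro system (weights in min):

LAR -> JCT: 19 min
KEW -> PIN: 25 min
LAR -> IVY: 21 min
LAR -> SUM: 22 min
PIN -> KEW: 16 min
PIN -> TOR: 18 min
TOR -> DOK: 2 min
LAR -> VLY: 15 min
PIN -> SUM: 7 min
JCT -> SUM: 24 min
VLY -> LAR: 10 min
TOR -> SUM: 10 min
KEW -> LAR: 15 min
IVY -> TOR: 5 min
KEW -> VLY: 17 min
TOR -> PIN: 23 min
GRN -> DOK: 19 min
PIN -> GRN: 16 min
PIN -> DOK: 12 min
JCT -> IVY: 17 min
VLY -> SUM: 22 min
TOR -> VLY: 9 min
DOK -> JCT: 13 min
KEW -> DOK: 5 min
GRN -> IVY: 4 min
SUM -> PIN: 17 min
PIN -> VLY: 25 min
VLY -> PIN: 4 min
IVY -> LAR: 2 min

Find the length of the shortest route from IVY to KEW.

34 min

Shortest distances from IVY:
IVY: 0
LAR: 2  (via IVY)
TOR: 5  (via IVY)
DOK: 7  (via TOR)
VLY: 14  (via TOR)
SUM: 15  (via TOR)
PIN: 18  (via VLY)
JCT: 20  (via DOK)
KEW: 34  (via PIN)
Shortest route: IVY–TOR–VLY–PIN–KEW = 34 min.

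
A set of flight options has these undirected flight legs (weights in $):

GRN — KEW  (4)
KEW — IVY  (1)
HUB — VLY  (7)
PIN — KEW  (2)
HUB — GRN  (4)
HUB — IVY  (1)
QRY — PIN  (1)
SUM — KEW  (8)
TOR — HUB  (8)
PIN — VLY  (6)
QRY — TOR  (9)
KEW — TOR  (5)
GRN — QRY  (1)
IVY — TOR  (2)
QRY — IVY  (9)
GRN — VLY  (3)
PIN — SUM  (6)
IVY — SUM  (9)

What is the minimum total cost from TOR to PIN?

$5

Settle nodes by increasing distance from TOR:
TOR: 0
IVY: 2  (via TOR)
KEW: 3  (via IVY)
HUB: 3  (via IVY)
PIN: 5  (via KEW)
Shortest route: TOR → IVY → KEW → PIN = $5.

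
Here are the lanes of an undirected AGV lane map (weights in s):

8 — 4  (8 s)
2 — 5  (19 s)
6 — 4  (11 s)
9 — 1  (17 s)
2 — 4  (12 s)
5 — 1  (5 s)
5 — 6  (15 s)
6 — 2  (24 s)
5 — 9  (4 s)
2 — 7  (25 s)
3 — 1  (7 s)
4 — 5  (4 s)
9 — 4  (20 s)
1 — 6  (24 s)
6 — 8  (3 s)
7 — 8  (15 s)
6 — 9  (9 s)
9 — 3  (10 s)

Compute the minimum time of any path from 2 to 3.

28 s

Candidate routes:
2–4–5–9–3: 12+4+4+10 = 30
2–5–1–3: 19+5+7 = 31
2–4–5–1–3: 12+4+5+7 = 28
Cheapest is 2–4–5–1–3 at 28 s.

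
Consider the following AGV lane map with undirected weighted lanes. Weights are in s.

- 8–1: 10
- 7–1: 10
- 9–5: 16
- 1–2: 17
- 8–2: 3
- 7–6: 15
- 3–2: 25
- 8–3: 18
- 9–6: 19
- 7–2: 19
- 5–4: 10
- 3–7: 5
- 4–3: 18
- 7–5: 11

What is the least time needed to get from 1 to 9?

37 s

Enumerating some paths:
1 → 8 → 2 → 7 → 5 → 9: 10+3+19+11+16 = 59
1 → 7 → 5 → 9: 10+11+16 = 37
1 → 7 → 6 → 9: 10+15+19 = 44
Cheapest is 1 → 7 → 5 → 9 at 37 s.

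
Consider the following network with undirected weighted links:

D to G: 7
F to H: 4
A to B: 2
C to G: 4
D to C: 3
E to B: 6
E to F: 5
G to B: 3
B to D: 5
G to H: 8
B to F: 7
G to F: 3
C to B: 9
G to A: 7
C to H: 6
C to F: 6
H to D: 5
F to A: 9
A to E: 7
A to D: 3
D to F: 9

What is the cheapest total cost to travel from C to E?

Running Dijkstra from C:
C: 0
D: 3  (via C)
G: 4  (via C)
A: 6  (via D)
F: 6  (via C)
H: 6  (via C)
B: 7  (via G)
E: 11  (via F)
Shortest route: C–F–E = 11.

11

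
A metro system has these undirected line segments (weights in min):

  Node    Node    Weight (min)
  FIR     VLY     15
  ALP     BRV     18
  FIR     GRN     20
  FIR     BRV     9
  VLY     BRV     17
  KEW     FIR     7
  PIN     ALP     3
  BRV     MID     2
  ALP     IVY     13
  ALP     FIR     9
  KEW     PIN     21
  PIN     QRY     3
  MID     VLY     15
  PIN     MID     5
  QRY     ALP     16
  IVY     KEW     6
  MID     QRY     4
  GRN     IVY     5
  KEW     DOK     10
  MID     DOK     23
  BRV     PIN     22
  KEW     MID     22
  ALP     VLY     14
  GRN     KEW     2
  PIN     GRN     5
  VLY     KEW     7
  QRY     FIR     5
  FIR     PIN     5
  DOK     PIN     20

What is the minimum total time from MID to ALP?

8 min

Compare a few routes:
MID–PIN–ALP: 5+3 = 8
MID–QRY–FIR–ALP: 4+5+9 = 18
MID–QRY–PIN–ALP: 4+3+3 = 10
MID–QRY–FIR–PIN–ALP: 4+5+5+3 = 17
The minimum is 8 min via MID–PIN–ALP.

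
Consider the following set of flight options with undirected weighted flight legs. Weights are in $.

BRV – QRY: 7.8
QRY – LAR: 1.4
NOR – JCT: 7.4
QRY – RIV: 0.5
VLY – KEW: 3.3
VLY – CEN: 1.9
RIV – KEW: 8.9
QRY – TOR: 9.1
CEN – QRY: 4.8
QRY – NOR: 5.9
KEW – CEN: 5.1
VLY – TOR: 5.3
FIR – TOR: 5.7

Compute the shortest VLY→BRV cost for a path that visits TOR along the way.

$22.2

Best VLY to TOR: VLY–TOR costing 5.3
Shortest TOR→BRV: TOR–QRY–BRV = 16.9
Total via TOR: 5.3 + 16.9 = $22.2.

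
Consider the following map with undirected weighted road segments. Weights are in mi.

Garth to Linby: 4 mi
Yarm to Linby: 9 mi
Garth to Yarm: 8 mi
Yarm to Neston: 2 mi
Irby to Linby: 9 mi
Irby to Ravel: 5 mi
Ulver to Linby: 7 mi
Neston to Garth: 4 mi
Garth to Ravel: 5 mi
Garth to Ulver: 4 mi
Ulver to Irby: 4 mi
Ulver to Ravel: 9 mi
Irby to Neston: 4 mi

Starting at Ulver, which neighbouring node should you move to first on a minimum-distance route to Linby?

Linby

Candidate routes:
Ulver–Garth–Linby: 4+4 = 8
Ulver–Linby: 7 = 7
The minimum is 7 mi via Ulver–Linby.
So from Ulver the first move is to Linby.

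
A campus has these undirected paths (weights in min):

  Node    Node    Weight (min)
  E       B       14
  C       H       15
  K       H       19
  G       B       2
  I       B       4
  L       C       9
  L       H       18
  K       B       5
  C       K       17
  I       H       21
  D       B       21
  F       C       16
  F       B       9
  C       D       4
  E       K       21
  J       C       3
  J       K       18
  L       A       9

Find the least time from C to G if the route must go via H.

41 min

Best C to H: C–H costing 15
Best H to G: H–K–B–G costing 26
Total via H: 15 + 26 = 41 min.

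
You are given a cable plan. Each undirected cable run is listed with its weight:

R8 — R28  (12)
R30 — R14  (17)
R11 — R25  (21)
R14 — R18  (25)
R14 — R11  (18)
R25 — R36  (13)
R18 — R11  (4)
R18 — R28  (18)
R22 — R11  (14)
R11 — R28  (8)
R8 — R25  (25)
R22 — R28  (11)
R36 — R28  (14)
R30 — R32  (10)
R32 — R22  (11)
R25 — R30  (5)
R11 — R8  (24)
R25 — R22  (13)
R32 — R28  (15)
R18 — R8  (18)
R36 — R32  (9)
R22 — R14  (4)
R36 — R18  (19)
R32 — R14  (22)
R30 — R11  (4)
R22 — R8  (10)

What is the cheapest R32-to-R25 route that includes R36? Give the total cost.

Shortest R32→R36: R32 → R36 = 9
Shortest R36→R25: R36 → R25 = 13
Total via R36: 9 + 13 = 22.

22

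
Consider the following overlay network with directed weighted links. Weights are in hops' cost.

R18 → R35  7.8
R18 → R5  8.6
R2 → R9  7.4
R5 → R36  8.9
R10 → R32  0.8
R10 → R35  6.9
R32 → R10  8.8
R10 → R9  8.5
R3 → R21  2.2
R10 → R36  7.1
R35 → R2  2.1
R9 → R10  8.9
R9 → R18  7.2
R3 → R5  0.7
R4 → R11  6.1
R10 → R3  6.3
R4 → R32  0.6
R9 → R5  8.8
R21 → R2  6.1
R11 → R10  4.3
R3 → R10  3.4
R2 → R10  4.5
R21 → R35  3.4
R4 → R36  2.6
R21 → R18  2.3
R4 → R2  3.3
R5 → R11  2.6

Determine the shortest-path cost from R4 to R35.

Shortest distances from R4:
R4: 0
R32: 0.6  (via R4)
R36: 2.6  (via R4)
R2: 3.3  (via R4)
R11: 6.1  (via R4)
R10: 7.8  (via R2)
R9: 10.7  (via R2)
R3: 14.1  (via R10)
R35: 14.7  (via R10)
Shortest route: R4 → R2 → R10 → R35 = 14.7 hops' cost.

14.7 hops' cost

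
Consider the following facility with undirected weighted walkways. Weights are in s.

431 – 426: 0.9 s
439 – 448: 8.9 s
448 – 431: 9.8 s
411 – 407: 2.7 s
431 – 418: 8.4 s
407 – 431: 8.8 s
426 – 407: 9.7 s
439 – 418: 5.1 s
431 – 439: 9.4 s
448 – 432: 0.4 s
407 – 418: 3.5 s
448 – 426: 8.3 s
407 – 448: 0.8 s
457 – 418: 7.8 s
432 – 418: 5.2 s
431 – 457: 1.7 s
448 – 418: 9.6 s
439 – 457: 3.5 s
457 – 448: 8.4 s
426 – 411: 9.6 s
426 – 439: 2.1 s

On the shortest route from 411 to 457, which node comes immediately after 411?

407

Compare a few routes:
411 → 426 → 431 → 457: 9.6+0.9+1.7 = 12.2
411 → 407 → 431 → 457: 2.7+8.8+1.7 = 13.2
411 → 407 → 448 → 457: 2.7+0.8+8.4 = 11.9
411 → 407 → 418 → 457: 2.7+3.5+7.8 = 14
Cheapest is 411 → 407 → 448 → 457 at 11.9 s.
So from 411 the first move is to 407.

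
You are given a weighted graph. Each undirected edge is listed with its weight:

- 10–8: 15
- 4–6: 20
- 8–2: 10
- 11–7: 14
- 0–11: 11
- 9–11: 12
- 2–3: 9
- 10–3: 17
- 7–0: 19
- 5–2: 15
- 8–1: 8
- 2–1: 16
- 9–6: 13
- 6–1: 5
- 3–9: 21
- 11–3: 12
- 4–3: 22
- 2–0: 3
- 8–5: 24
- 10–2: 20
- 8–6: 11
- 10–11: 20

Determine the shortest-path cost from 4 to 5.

46

Shortest distances from 4:
4: 0
6: 20  (via 4)
3: 22  (via 4)
1: 25  (via 6)
2: 31  (via 3)
8: 31  (via 6)
9: 33  (via 6)
0: 34  (via 2)
11: 34  (via 3)
10: 39  (via 3)
5: 46  (via 2)
Shortest route: 4–3–2–5 = 46.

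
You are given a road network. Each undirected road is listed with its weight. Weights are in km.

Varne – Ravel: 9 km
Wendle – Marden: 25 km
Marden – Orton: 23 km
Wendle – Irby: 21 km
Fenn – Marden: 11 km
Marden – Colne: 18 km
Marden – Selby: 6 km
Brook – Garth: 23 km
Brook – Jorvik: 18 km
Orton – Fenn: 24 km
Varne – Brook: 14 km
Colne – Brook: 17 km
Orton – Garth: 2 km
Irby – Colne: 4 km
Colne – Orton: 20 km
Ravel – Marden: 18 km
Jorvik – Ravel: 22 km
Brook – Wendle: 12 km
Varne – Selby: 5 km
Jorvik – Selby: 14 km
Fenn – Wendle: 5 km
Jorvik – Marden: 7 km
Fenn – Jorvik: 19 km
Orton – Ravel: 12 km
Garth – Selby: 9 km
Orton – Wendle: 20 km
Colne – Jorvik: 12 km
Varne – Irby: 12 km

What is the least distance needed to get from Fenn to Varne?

Shortest distances from Fenn:
Fenn: 0
Wendle: 5  (via Fenn)
Marden: 11  (via Fenn)
Brook: 17  (via Wendle)
Selby: 17  (via Marden)
Jorvik: 18  (via Marden)
Varne: 22  (via Selby)
Shortest route: Fenn–Marden–Selby–Varne = 22 km.

22 km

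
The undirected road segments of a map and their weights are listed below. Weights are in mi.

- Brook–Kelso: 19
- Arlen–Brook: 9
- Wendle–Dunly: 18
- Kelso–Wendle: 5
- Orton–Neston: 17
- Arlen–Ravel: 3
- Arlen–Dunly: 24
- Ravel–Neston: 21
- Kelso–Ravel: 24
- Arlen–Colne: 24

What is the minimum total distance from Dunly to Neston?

Running Dijkstra from Dunly:
Dunly: 0
Wendle: 18  (via Dunly)
Kelso: 23  (via Wendle)
Arlen: 24  (via Dunly)
Ravel: 27  (via Arlen)
Brook: 33  (via Arlen)
Colne: 48  (via Arlen)
Neston: 48  (via Ravel)
Shortest route: Dunly–Arlen–Ravel–Neston = 48 mi.

48 mi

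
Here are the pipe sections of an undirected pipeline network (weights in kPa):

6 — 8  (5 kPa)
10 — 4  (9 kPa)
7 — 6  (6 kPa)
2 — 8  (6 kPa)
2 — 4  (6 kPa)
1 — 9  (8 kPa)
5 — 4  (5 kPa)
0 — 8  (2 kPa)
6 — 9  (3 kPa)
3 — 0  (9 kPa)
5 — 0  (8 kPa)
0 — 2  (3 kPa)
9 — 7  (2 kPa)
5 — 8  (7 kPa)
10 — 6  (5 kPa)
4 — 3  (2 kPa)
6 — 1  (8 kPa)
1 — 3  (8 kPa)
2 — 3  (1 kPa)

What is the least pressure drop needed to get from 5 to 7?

17 kPa

Candidate routes:
5 - 8 - 6 - 9 - 7: 7+5+3+2 = 17
5 - 8 - 6 - 7: 7+5+6 = 18
The minimum is 17 kPa via 5 - 8 - 6 - 9 - 7.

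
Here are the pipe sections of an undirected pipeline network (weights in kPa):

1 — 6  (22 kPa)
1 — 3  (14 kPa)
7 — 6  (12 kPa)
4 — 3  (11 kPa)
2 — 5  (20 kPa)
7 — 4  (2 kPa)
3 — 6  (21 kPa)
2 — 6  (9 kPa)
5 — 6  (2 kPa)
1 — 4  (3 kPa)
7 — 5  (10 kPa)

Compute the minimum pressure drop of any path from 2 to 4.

23 kPa

Settle nodes by increasing distance from 2:
2: 0
6: 9  (via 2)
5: 11  (via 6)
7: 21  (via 6)
4: 23  (via 7)
Shortest route: 2 → 6 → 7 → 4 = 23 kPa.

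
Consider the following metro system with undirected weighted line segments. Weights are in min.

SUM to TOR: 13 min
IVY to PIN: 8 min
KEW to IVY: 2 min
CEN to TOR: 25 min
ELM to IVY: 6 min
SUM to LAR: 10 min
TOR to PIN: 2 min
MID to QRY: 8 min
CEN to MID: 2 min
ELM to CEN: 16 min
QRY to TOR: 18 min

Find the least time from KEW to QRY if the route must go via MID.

34 min

Best KEW to MID: KEW–IVY–ELM–CEN–MID costing 26
Best MID to QRY: MID–QRY costing 8
Total via MID: 26 + 8 = 34 min.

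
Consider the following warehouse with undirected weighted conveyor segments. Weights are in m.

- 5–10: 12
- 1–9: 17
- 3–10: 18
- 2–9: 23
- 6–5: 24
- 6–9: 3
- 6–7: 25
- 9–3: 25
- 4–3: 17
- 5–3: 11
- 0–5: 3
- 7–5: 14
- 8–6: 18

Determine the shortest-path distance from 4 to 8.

63 m

Running Dijkstra from 4:
4: 0
3: 17  (via 4)
5: 28  (via 3)
0: 31  (via 5)
10: 35  (via 3)
7: 42  (via 5)
9: 42  (via 3)
6: 45  (via 9)
1: 59  (via 9)
8: 63  (via 6)
Shortest route: 4–3–9–6–8 = 63 m.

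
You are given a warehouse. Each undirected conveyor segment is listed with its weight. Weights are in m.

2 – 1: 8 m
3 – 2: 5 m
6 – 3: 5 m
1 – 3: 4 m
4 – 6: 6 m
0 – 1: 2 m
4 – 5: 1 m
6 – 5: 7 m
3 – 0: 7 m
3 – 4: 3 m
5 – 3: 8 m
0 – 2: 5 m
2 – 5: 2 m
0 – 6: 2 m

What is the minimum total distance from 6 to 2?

7 m

Settle nodes by increasing distance from 6:
6: 0
0: 2  (via 6)
1: 4  (via 0)
3: 5  (via 6)
4: 6  (via 6)
2: 7  (via 0)
Shortest route: 6–0–2 = 7 m.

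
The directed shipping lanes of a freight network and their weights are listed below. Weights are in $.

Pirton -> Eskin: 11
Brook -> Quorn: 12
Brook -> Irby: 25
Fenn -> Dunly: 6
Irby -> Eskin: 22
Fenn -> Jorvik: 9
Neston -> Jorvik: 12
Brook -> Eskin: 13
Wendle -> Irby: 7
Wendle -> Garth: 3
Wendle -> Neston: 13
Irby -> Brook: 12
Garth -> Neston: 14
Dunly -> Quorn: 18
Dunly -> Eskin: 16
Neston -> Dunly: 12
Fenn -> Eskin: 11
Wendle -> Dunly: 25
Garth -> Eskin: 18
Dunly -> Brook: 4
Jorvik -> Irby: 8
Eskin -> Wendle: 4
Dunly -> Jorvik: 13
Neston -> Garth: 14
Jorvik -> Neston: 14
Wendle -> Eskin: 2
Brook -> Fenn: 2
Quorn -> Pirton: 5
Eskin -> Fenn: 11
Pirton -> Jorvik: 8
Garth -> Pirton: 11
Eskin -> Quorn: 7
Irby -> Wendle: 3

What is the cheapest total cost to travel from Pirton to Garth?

Candidate routes:
Pirton - Eskin - Wendle - Garth: 11+4+3 = 18
Pirton - Jorvik - Irby - Wendle - Garth: 8+8+3+3 = 22
The minimum is $18 via Pirton - Eskin - Wendle - Garth.

$18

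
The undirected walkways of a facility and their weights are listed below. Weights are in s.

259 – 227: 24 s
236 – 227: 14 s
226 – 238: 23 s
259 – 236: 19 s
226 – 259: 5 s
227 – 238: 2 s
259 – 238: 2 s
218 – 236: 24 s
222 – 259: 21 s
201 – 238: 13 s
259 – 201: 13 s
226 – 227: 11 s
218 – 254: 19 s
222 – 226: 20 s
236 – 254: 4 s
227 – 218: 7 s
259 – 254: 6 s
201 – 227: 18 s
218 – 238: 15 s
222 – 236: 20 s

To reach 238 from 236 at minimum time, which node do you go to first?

254

Compare a few routes:
236 - 254 - 259 - 226 - 227 - 238: 4+6+5+11+2 = 28
236 - 227 - 238: 14+2 = 16
236 - 259 - 238: 19+2 = 21
236 - 254 - 259 - 238: 4+6+2 = 12
The minimum is 12 s via 236 - 254 - 259 - 238.
So from 236 the first move is to 254.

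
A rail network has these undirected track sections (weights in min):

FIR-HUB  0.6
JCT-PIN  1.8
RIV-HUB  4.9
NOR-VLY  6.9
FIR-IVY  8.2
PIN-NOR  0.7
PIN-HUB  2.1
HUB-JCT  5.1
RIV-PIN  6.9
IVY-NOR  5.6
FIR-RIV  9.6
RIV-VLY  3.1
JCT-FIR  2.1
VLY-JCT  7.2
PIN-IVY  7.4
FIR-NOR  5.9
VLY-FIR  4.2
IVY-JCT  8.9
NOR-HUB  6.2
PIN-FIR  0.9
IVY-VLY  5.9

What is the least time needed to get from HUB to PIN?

Settle nodes by increasing distance from HUB:
HUB: 0
FIR: 0.6  (via HUB)
PIN: 1.5  (via FIR)
Shortest route: HUB → FIR → PIN = 1.5 min.

1.5 min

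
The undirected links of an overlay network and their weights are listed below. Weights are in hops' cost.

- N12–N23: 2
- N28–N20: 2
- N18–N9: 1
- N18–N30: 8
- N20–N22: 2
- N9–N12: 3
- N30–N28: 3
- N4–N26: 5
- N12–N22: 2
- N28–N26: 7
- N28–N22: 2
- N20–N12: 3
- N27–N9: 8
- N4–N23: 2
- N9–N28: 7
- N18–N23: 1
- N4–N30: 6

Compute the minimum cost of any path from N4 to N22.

6 hops' cost

Compare a few routes:
N4–N23–N12–N20–N28–N22: 2+2+3+2+2 = 11
N4–N23–N12–N22: 2+2+2 = 6
N4–N23–N12–N20–N22: 2+2+3+2 = 9
N4–N23–N18–N9–N12–N22: 2+1+1+3+2 = 9
Cheapest is N4–N23–N12–N22 at 6 hops' cost.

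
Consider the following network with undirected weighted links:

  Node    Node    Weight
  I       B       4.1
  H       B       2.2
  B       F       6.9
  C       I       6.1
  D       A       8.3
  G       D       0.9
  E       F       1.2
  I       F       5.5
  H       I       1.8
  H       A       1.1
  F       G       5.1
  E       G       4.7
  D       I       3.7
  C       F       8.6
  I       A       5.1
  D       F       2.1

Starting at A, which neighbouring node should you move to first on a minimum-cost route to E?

Compare a few routes:
A - H - B - F - E: 1.1+2.2+6.9+1.2 = 11.4
A - H - I - F - E: 1.1+1.8+5.5+1.2 = 9.6
A - H - I - D - F - E: 1.1+1.8+3.7+2.1+1.2 = 9.9
A - D - F - E: 8.3+2.1+1.2 = 11.6
Cheapest is A - H - I - F - E at 9.6.
So from A the first move is to H.

H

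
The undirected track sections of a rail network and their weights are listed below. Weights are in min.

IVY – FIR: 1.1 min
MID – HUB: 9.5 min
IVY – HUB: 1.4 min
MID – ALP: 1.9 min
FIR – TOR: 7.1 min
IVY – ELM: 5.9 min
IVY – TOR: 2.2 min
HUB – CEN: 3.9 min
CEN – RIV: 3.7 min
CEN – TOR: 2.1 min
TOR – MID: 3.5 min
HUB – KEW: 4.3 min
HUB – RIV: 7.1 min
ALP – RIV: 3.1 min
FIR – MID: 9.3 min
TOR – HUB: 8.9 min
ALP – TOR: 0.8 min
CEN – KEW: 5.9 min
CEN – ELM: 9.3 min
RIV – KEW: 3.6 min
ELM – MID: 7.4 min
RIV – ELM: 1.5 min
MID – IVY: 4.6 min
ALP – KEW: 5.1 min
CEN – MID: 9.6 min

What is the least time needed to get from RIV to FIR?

Settle nodes by increasing distance from RIV:
RIV: 0
ELM: 1.5  (via RIV)
ALP: 3.1  (via RIV)
KEW: 3.6  (via RIV)
CEN: 3.7  (via RIV)
TOR: 3.9  (via ALP)
MID: 5  (via ALP)
IVY: 6.1  (via TOR)
HUB: 7.1  (via RIV)
FIR: 7.2  (via IVY)
Shortest route: RIV–ALP–TOR–IVY–FIR = 7.2 min.

7.2 min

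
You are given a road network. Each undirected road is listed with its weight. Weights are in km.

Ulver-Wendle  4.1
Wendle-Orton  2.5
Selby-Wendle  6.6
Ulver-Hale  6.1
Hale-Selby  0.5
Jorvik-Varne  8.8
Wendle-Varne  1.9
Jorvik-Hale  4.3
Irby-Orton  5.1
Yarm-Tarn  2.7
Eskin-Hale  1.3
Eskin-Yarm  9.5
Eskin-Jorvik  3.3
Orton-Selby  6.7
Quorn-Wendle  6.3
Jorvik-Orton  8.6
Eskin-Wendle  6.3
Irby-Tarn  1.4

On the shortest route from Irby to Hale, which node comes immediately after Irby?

Orton

Compare a few routes:
Irby → Tarn → Yarm → Eskin → Hale: 1.4+2.7+9.5+1.3 = 14.9
Irby → Orton → Wendle → Selby → Hale: 5.1+2.5+6.6+0.5 = 14.7
Irby → Orton → Selby → Hale: 5.1+6.7+0.5 = 12.3
The minimum is 12.3 km via Irby → Orton → Selby → Hale.
So from Irby the first move is to Orton.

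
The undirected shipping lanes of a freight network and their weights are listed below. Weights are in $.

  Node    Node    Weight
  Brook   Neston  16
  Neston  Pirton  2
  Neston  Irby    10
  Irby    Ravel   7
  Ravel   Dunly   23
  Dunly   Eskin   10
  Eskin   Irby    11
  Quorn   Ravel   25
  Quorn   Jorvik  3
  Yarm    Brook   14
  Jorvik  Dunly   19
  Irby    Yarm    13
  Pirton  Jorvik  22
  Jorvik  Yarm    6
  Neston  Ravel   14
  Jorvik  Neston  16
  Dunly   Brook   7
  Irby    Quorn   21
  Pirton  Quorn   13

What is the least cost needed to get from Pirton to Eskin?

Shortest distances from Pirton:
Pirton: 0
Neston: 2  (via Pirton)
Irby: 12  (via Neston)
Quorn: 13  (via Pirton)
Jorvik: 16  (via Quorn)
Ravel: 16  (via Neston)
Brook: 18  (via Neston)
Yarm: 22  (via Jorvik)
Eskin: 23  (via Irby)
Shortest route: Pirton–Neston–Irby–Eskin = $23.

$23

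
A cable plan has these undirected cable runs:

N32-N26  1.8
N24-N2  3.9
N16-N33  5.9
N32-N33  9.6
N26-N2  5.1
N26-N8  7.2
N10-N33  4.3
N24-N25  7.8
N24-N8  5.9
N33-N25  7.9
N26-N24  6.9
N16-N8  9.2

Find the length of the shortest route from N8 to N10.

Compare a few routes:
N8 - N26 - N32 - N33 - N10: 7.2+1.8+9.6+4.3 = 22.9
N8 - N16 - N33 - N10: 9.2+5.9+4.3 = 19.4
N8 - N24 - N25 - N33 - N10: 5.9+7.8+7.9+4.3 = 25.9
Cheapest is N8 - N16 - N33 - N10 at 19.4.

19.4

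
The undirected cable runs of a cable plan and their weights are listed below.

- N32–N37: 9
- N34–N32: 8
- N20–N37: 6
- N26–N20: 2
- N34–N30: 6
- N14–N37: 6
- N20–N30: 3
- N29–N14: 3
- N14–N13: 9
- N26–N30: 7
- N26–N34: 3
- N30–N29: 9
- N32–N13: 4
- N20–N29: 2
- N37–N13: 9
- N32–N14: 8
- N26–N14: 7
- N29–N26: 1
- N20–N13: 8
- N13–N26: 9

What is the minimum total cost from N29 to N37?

8

Compare a few routes:
N29–N20–N37: 2+6 = 8
N29–N26–N14–N37: 1+7+6 = 14
N29–N26–N20–N37: 1+2+6 = 9
N29–N14–N37: 3+6 = 9
The minimum is 8 via N29–N20–N37.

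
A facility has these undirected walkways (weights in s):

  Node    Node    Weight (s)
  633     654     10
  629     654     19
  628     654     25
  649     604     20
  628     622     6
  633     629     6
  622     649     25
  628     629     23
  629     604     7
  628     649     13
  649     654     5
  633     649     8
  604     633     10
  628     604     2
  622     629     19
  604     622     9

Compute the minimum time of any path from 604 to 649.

15 s

Shortest distances from 604:
604: 0
628: 2  (via 604)
629: 7  (via 604)
622: 8  (via 628)
633: 10  (via 604)
649: 15  (via 628)
Shortest route: 604–628–649 = 15 s.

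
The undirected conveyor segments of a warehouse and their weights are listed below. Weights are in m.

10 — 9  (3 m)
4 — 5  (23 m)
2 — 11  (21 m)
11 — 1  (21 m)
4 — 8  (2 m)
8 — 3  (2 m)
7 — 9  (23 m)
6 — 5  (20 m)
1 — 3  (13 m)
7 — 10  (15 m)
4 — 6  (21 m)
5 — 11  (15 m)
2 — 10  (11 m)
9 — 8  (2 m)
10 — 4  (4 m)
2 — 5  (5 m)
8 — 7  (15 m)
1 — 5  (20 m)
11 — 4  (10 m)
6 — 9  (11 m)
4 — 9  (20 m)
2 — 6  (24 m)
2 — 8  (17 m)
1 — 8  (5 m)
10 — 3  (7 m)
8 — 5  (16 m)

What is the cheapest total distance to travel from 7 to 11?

27 m

Candidate routes:
7 - 10 - 9 - 8 - 4 - 11: 15+3+2+2+10 = 32
7 - 10 - 4 - 11: 15+4+10 = 29
7 - 8 - 4 - 11: 15+2+10 = 27
7 - 8 - 9 - 10 - 4 - 11: 15+2+3+4+10 = 34
Cheapest is 7 - 8 - 4 - 11 at 27 m.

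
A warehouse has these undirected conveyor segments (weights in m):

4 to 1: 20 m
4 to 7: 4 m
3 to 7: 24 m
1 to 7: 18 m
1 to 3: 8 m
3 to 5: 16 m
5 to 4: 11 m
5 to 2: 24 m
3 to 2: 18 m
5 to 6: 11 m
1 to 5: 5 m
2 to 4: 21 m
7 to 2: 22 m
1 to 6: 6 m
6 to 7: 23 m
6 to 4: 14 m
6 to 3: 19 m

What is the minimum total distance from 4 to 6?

Shortest distances from 4:
4: 0
7: 4  (via 4)
5: 11  (via 4)
6: 14  (via 4)
Shortest route: 4 → 6 = 14 m.

14 m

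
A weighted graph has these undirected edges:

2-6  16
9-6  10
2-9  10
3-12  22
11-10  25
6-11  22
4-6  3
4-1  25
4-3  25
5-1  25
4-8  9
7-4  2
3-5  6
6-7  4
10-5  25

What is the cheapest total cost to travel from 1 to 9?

38

Running Dijkstra from 1:
1: 0
4: 25  (via 1)
5: 25  (via 1)
7: 27  (via 4)
6: 28  (via 4)
3: 31  (via 5)
8: 34  (via 4)
9: 38  (via 6)
Shortest route: 1–4–6–9 = 38.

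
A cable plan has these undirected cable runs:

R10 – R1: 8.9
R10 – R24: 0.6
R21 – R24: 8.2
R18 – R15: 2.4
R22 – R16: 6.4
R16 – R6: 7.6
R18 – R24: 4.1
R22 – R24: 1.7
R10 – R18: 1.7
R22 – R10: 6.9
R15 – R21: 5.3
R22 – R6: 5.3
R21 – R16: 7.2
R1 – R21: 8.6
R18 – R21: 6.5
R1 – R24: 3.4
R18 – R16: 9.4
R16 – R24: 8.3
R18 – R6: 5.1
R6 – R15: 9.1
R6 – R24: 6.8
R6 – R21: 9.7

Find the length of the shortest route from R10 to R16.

Shortest distances from R10:
R10: 0
R24: 0.6  (via R10)
R18: 1.7  (via R10)
R22: 2.3  (via R24)
R1: 4  (via R24)
R15: 4.1  (via R18)
R6: 6.8  (via R18)
R21: 8.2  (via R18)
R16: 8.7  (via R22)
Shortest route: R10–R24–R22–R16 = 8.7.

8.7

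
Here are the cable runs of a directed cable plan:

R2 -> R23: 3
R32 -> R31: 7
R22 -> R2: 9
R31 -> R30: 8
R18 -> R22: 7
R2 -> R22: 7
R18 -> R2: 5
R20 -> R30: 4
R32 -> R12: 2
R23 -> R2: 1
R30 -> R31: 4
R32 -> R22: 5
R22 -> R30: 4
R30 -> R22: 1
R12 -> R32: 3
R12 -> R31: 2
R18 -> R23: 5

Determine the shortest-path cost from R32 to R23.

Candidate routes:
R32–R22–R2–R23: 5+9+3 = 17
R32–R12–R31–R30–R22–R2–R23: 2+2+8+1+9+3 = 25
The minimum is 17 via R32–R22–R2–R23.

17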